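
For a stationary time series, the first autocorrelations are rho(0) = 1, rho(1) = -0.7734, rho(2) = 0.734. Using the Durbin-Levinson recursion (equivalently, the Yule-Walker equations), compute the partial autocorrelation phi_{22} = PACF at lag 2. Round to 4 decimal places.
\phi_{22} = 0.3381

The PACF at lag k is phi_{kk}, the last component of the solution
to the Yule-Walker system G_k phi = r_k where
  (G_k)_{ij} = rho(|i - j|), (r_k)_i = rho(i), i,j = 1..k.
Equivalently, Durbin-Levinson gives phi_{kk} iteratively:
  phi_{11} = rho(1)
  phi_{kk} = [rho(k) - sum_{j=1..k-1} phi_{k-1,j} rho(k-j)]
            / [1 - sum_{j=1..k-1} phi_{k-1,j} rho(j)],
  phi_{k,j} = phi_{k-1,j} - phi_{kk} phi_{k-1,k-j},  j = 1..k-1.
Step k = 1:
  phi_11 = rho(1) = -0.7734.
Step k = 2:
  phi_22 = [rho(2) - phi_11 rho(1)] / [1 - phi_11 rho(1)] = [0.734 - (-0.7734)(-0.7734)] / [1 - (-0.7734)(-0.7734)]
         = 0.13585244 / 0.40185244 = 0.3381.
Therefore phi_{22} = 0.3381.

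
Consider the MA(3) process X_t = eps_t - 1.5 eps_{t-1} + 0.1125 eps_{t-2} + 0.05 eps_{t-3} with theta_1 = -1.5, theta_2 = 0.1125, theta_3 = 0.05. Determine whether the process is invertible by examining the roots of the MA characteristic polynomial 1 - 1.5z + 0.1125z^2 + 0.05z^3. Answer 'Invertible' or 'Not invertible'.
\text{Not invertible}

The MA(q) characteristic polynomial is P(z) = 1 - 1.5z + 0.1125z^2 + 0.05z^3.
Invertibility requires all roots to lie outside the unit circle, i.e. |z| > 1 for every root.
Degree 3: look for a simple real root z0 first, then factor out (1 - z/z0) and solve the remaining quadratic.
Testing z0 = 4: P(4) = 1 + (-1.5)(4) + (0.1125)(4)^2 + (0.05)(4)^3
  = 1 + (-6) + (1.8) + (3.2) = 0.  So z_0 = 4 is a root, |z_0| = 4.
Divide out the factor (1 - 0.25 z) = (1 - z/z0) (since 1/z0 = 0.25):
  P(z) = (1 - 0.25 z)(1 + (-1.25) z + (-0.2) z^2)
  [check: z-coef -1.25 - (0.25) = -1.5; z^2-coef -0.2 - (0.25)(-1.25) = 0.1125; z^3-coef -(0.25)(-0.2) = 0.05.]
Remaining roots from the quadratic factor 1 + (-1.25) z + (-0.2) z^2:
  Set 1 + (-1.25) z + (-0.2) z^2 = 0, i.e. a z^2 + b z + c = 0 with a = -0.2, b = -1.25, c = 1.
  Discriminant D = b^2 - 4ac = (-1.25)^2 - 4*(-0.2)*1 = 1.5625 - (-0.8) = 2.3625.
  D >= 0, so the roots are real: z = (-b +/- sqrt(D)) / (2a) = (1.25 +/- 1.537043) / (-0.4).
    z_1 = (1.25 + 1.537043) / (-0.4) = -6.9676,   |z_1| = 6.9676.
    z_2 = (1.25 - 1.537043) / (-0.4) = 0.7176,   |z_2| = 0.7176.
Moduli of all roots: 4.0000, 6.9676, 0.7176.
All moduli strictly greater than 1? No.
Verdict: Not invertible.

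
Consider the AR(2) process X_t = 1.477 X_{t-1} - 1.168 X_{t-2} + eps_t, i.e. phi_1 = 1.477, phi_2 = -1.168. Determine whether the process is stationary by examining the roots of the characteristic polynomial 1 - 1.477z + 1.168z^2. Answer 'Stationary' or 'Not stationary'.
\text{Not stationary}

The AR(p) characteristic polynomial is P(z) = 1 - 1.477z + 1.168z^2.
Stationarity requires all roots to lie outside the unit circle, i.e. |z| > 1 for every root.
Set 1 + (-1.477) z + (1.168) z^2 = 0, i.e. a z^2 + b z + c = 0 with a = 1.168, b = -1.477, c = 1.
Discriminant D = b^2 - 4ac = (-1.477)^2 - 4*(1.168)*1 = 2.181529 - (4.672) = -2.490471.
D < 0, so the roots are the complex-conjugate pair z = (-b +/- i sqrt(-D)) / (2a) = 0.6323 +/- 0.6756i.
For a conjugate pair |z|^2 = z * conj(z) = (product of roots) = c/a = 1/(1.168) = 0.856164, so |z| = sqrt(0.856164) = 0.9253 for both roots.
Moduli of all roots: 0.9253, 0.9253.
All moduli strictly greater than 1? No.
Verdict: Not stationary.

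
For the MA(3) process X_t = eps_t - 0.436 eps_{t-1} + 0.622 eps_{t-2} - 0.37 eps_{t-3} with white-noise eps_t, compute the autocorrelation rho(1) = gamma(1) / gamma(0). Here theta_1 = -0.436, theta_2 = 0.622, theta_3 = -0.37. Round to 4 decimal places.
\rho(1) = -0.5469

For an MA(q) process with theta_0 = 1, the autocovariance is
  gamma(k) = sigma^2 * sum_{i=0..q-k} theta_i * theta_{i+k},
and rho(k) = gamma(k) / gamma(0). Sigma^2 cancels.
  numerator   = (1)*(-0.436) + (-0.436)*(0.622) + (0.622)*(-0.37) = -0.937332.
  denominator = (1)^2 + (-0.436)^2 + (0.622)^2 + (-0.37)^2 = 1.71388.
  rho(1) = -0.937332 / 1.71388 = -0.5469.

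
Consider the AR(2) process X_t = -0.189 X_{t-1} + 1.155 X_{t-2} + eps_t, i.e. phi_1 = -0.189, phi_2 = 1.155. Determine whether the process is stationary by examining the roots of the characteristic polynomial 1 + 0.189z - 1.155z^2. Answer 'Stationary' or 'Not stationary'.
\text{Not stationary}

The AR(p) characteristic polynomial is P(z) = 1 + 0.189z - 1.155z^2.
Stationarity requires all roots to lie outside the unit circle, i.e. |z| > 1 for every root.
Set 1 + (0.189) z + (-1.155) z^2 = 0, i.e. a z^2 + b z + c = 0 with a = -1.155, b = 0.189, c = 1.
Discriminant D = b^2 - 4ac = (0.189)^2 - 4*(-1.155)*1 = 0.035721 - (-4.62) = 4.655721.
D >= 0, so the roots are real: z = (-b +/- sqrt(D)) / (2a) = (-0.189 +/- 2.157712) / (-2.31).
  z_1 = (-0.189 + 2.157712) / (-2.31) = -0.8523,   |z_1| = 0.8523.
  z_2 = (-0.189 - 2.157712) / (-2.31) = 1.0159,   |z_2| = 1.0159.
Moduli of all roots: 0.8523, 1.0159.
All moduli strictly greater than 1? No.
Verdict: Not stationary.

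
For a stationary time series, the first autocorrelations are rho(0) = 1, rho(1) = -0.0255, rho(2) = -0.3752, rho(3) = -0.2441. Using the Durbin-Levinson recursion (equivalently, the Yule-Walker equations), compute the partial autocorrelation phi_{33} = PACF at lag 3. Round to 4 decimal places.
\phi_{33} = -0.3110

The PACF at lag k is phi_{kk}, the last component of the solution
to the Yule-Walker system G_k phi = r_k where
  (G_k)_{ij} = rho(|i - j|), (r_k)_i = rho(i), i,j = 1..k.
Equivalently, Durbin-Levinson gives phi_{kk} iteratively:
  phi_{11} = rho(1)
  phi_{kk} = [rho(k) - sum_{j=1..k-1} phi_{k-1,j} rho(k-j)]
            / [1 - sum_{j=1..k-1} phi_{k-1,j} rho(j)],
  phi_{k,j} = phi_{k-1,j} - phi_{kk} phi_{k-1,k-j},  j = 1..k-1.
Step k = 1:
  phi_11 = rho(1) = -0.0255.
Step k = 2:
  phi_22 = [rho(2) - phi_11 rho(1)] / [1 - phi_11 rho(1)] = [-0.3752 - (-0.0255)(-0.0255)] / [1 - (-0.0255)(-0.0255)]
         = -0.37585025 / 0.99934975 = -0.376095.
  Update: phi_21 = phi_11 - phi_22 phi_11 = -0.0255 - (-0.376095)(-0.0255) = -0.03509.
Step k = 3:
  phi_33 = [rho(3) - phi_21 rho(2) - phi_22 rho(1)] / [1 - phi_21 rho(1) - phi_22 rho(2)]
    numerator   = -0.2441 - (-0.03509)(-0.3752) - (-0.376095)(-0.0255) = -0.26685634
    denominator = 1 - (-0.03509)(-0.0255) - (-0.376095)(-0.3752) = 0.85799442
  phi_33 = -0.26685634 / 0.85799442 = -0.311.
Therefore phi_{33} = -0.3110.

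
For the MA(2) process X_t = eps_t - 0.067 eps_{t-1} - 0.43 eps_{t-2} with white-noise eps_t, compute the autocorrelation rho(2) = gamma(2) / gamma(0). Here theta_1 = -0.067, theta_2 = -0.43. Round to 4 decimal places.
\rho(2) = -0.3615

For an MA(q) process with theta_0 = 1, the autocovariance is
  gamma(k) = sigma^2 * sum_{i=0..q-k} theta_i * theta_{i+k},
and rho(k) = gamma(k) / gamma(0). Sigma^2 cancels.
  numerator   = (1)*(-0.43) = -0.43.
  denominator = (1)^2 + (-0.067)^2 + (-0.43)^2 = 1.189389.
  rho(2) = -0.43 / 1.189389 = -0.3615.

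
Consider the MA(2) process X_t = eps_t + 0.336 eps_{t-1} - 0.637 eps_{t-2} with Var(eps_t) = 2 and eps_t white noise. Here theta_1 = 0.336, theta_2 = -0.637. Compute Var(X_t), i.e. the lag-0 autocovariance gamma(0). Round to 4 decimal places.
\gamma(0) = 3.0373

For an MA(q) process X_t = eps_t + sum_i theta_i eps_{t-i} with
Var(eps_t) = sigma^2, the variance is
  gamma(0) = sigma^2 * (1 + sum_i theta_i^2).
  sum_i theta_i^2 = (0.336)^2 + (-0.637)^2 = 0.112896 + 0.405769 = 0.518665.
  gamma(0) = 2 * (1 + 0.518665) = 2 * 1.518665 = 3.03733, which rounds to 3.0373.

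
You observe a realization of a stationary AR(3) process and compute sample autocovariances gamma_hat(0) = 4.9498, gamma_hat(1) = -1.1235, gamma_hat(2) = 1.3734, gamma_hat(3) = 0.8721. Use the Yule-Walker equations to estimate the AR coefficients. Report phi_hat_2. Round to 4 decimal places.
\hat\phi_{2} = 0.2920

The Yule-Walker equations for an AR(p) process read, in matrix form,
  Gamma_p phi = r_p,   with   (Gamma_p)_{ij} = gamma(|i - j|),
                       (r_p)_i = gamma(i),   i,j = 1..p.
Substitute the sample gammas (Toeplitz matrix and right-hand side of size 3):
  Gamma_p = [[4.9498, -1.1235, 1.3734], [-1.1235, 4.9498, -1.1235], [1.3734, -1.1235, 4.9498]]
  r_p     = [-1.1235, 1.3734, 0.8721]
Written out (R1..R3):
  (R1) 4.9498 phi_1 - 1.1235 phi_2 + 1.3734 phi_3 = -1.1235
  (R2) -1.1235 phi_1 + 4.9498 phi_2 - 1.1235 phi_3 = 1.3734
  (R3) 1.3734 phi_1 - 1.1235 phi_2 + 4.9498 phi_3 = 0.8721
Gaussian elimination:
  R2 <- R2 - (-1.1235/4.9498) R1 = R2 - (-0.226979) R1:  4.694789 phi_2 - 0.811767 phi_3 = 1.118389
  R3 <- R3 - (1.3734/4.9498) R1 = R3 - (0.277466) R1:  -0.811767 phi_2 + 4.568729 phi_3 = 1.183833
  R3 <- R3 - (-0.811767/4.694789) R2 = R3 - (-0.172908) R2:  4.428367 phi_3 = 1.377211
Back-substitution:
  phi_hat_3 = 1.377211 / 4.428367 = 0.310998
  phi_hat_2 = (1.118389 - (-0.811767)(0.310998)) / 4.694789 = 0.291993
  phi_hat_1 = (-1.1235 - (-1.1235)(0.291993) - (1.3734)(0.310998)) / 4.9498 = -0.246994
So phi_hat = [-0.2470, 0.2920, 0.3110].
Therefore phi_hat_2 = 0.2920.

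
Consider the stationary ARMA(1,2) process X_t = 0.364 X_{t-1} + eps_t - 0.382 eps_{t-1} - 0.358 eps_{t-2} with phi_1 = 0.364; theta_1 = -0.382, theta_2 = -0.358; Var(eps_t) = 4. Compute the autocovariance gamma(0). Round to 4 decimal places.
\gamma(0) = 4.6141

Multiply the model equation by X_{t-k} and take expectations. With theta_0 = psi_0 = 1 and psi_j the MA(infinity) weights, this gives
  gamma(k) - sum_i phi_i gamma(k-i) = c_k,
  c_k = sigma^2 * sum_{j=k..q} theta_j psi_{j-k}   (c_k = 0 for k > q),
using gamma(-m) = gamma(m).
psi-weights needed (psi_j = theta_j + sum_i phi_i psi_{j-i}):
  psi_1 = theta_1 + phi_1 = -0.382 + (0.364) = -0.018
  psi_2 = theta_2 + phi_1 psi_1 = -0.358 + (0.364)(-0.018) = -0.364552
Right-hand sides:
  c_0 = sigma^2 (1 + theta_1 psi_1 + theta_2 psi_2) = 4 * (1 + (-0.382)(-0.018) + (-0.358)(-0.364552)) = 4 * 1.137386 = 4.549542
  c_1 = sigma^2 (theta_1 + theta_2 psi_1) = 4 * (-0.382 + (-0.358)(-0.018)) = -1.502224
  c_2 = sigma^2 theta_2 = 4 * (-0.358) = -1.432
Equations for k = 0 and k = 1 (AR order 1):
  gamma(0) = phi_1 gamma(1) + c_0
  gamma(1) = phi_1 gamma(0) + c_1
Substituting the second into the first: gamma(0) (1 - phi_1^2) = c_0 + phi_1 c_1, so
  gamma(0) = (c_0 + phi_1 c_1) / (1 - phi_1^2) = (4.549542 + (0.364)(-1.502224)) / (1 - (0.364)^2) = 4.002733 / 0.867504 = 4.61408.
Therefore gamma(0) = 4.6141 (to 4 decimal places).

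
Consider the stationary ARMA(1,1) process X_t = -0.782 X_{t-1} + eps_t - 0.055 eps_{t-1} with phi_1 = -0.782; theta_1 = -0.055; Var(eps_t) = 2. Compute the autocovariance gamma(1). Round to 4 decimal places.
\gamma(1) = -4.4945

Multiply the model equation by X_{t-k} and take expectations. With theta_0 = psi_0 = 1 and psi_j the MA(infinity) weights, this gives
  gamma(k) - sum_i phi_i gamma(k-i) = c_k,
  c_k = sigma^2 * sum_{j=k..q} theta_j psi_{j-k}   (c_k = 0 for k > q),
using gamma(-m) = gamma(m).
psi-weights needed (psi_j = theta_j + sum_i phi_i psi_{j-i}):
  psi_1 = theta_1 + phi_1 = -0.055 + (-0.782) = -0.837
Right-hand sides:
  c_0 = sigma^2 (1 + theta_1 psi_1) = 2 * (1 + (-0.055)(-0.837)) = 2 * 1.046035 = 2.09207
  c_1 = sigma^2 theta_1 = 2 * (-0.055) = -0.11
  c_2 = 0
Equations for k = 0 and k = 1 (AR order 1):
  gamma(0) = phi_1 gamma(1) + c_0
  gamma(1) = phi_1 gamma(0) + c_1
Substituting the second into the first: gamma(0) (1 - phi_1^2) = c_0 + phi_1 c_1, so
  gamma(0) = (c_0 + phi_1 c_1) / (1 - phi_1^2) = (2.09207 + (-0.782)(-0.11)) / (1 - (-0.782)^2) = 2.17809 / 0.388476 = 5.606756.
  gamma(1) = phi_1 gamma(0) + c_1 = (-0.782)(5.606756) + (-0.11) = -4.494483.
Therefore gamma(1) = -4.4945 (to 4 decimal places).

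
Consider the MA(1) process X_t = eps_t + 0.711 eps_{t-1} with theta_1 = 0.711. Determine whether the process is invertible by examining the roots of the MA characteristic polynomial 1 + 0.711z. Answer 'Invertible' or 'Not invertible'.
\text{Invertible}

The MA(q) characteristic polynomial is P(z) = 1 + 0.711z.
Invertibility requires all roots to lie outside the unit circle, i.e. |z| > 1 for every root.
This is linear in z: 1 + (0.711) z = 0  =>  z = -1/(0.711) = -1.40647,  |z| = 1.40647.
Moduli of all roots: 1.4065.
All moduli strictly greater than 1? Yes.
Verdict: Invertible.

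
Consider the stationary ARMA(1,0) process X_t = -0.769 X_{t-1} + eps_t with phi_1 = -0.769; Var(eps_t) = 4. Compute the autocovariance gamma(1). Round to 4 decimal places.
\gamma(1) = -7.5274

Multiply the model equation by X_{t-k} and take expectations. With theta_0 = psi_0 = 1 and psi_j the MA(infinity) weights, this gives
  gamma(k) - sum_i phi_i gamma(k-i) = c_k,
  c_k = sigma^2 * sum_{j=k..q} theta_j psi_{j-k}   (c_k = 0 for k > q),
using gamma(-m) = gamma(m).
Pure AR (q = 0): c_0 = sigma^2 = 4, c_k = 0 for k >= 1.
Equations for k = 0 and k = 1 (AR order 1):
  gamma(0) = phi_1 gamma(1) + c_0
  gamma(1) = phi_1 gamma(0) + c_1
Substituting the second into the first: gamma(0) (1 - phi_1^2) = c_0 + phi_1 c_1, so
  gamma(0) = c_0 / (1 - phi_1^2) = 4 / (1 - (-0.769)^2) = 4 / 0.408639 = 9.788591.
  gamma(1) = phi_1 gamma(0) = (-0.769)(9.788591) = -7.527426.
Therefore gamma(1) = -7.5274 (to 4 decimal places).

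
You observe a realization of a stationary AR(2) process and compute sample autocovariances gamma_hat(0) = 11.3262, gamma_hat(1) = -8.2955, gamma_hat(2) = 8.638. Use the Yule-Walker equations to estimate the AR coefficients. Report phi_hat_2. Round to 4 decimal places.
\hat\phi_{2} = 0.4880

The Yule-Walker equations for an AR(p) process read, in matrix form,
  Gamma_p phi = r_p,   with   (Gamma_p)_{ij} = gamma(|i - j|),
                       (r_p)_i = gamma(i),   i,j = 1..p.
Substitute the sample gammas (Toeplitz matrix and right-hand side of size 2):
  Gamma_p = [[11.3262, -8.2955], [-8.2955, 11.3262]]
  r_p     = [-8.2955, 8.638]
Written out:
  11.3262 phi_1 - 8.2955 phi_2 = -8.2955
  -8.2955 phi_1 + 11.3262 phi_2 = 8.638
Solve by Cramer's rule:
  det = gamma(0)^2 - gamma(1)^2 = (11.3262)^2 - (-8.2955)^2 = 128.28280644 - 68.81532025 = 59.46748619
  phi_hat_1 = [gamma(1) gamma(0) - gamma(1) gamma(2)] / det = [(-8.2955)(11.3262) - (-8.2955)(8.638)] / 59.46748619 = -22.2999631 / 59.46748619 = -0.375
  phi_hat_2 = [gamma(0) gamma(2) - gamma(1)^2] / det = [(11.3262)(8.638) - (-8.2955)^2] / 59.46748619 = 29.02039535 / 59.46748619 = 0.488
So phi_hat = [-0.3750, 0.4880].
Therefore phi_hat_2 = 0.4880.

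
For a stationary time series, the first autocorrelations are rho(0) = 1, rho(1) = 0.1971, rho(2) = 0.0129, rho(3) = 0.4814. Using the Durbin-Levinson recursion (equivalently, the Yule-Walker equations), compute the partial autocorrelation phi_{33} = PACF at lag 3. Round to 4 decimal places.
\phi_{33} = 0.5040

The PACF at lag k is phi_{kk}, the last component of the solution
to the Yule-Walker system G_k phi = r_k where
  (G_k)_{ij} = rho(|i - j|), (r_k)_i = rho(i), i,j = 1..k.
Equivalently, Durbin-Levinson gives phi_{kk} iteratively:
  phi_{11} = rho(1)
  phi_{kk} = [rho(k) - sum_{j=1..k-1} phi_{k-1,j} rho(k-j)]
            / [1 - sum_{j=1..k-1} phi_{k-1,j} rho(j)],
  phi_{k,j} = phi_{k-1,j} - phi_{kk} phi_{k-1,k-j},  j = 1..k-1.
Step k = 1:
  phi_11 = rho(1) = 0.1971.
Step k = 2:
  phi_22 = [rho(2) - phi_11 rho(1)] / [1 - phi_11 rho(1)] = [0.0129 - (0.1971)(0.1971)] / [1 - (0.1971)(0.1971)]
         = -0.02594841 / 0.96115159 = -0.026997.
  Update: phi_21 = phi_11 - phi_22 phi_11 = 0.1971 - (-0.026997)(0.1971) = 0.202421.
Step k = 3:
  phi_33 = [rho(3) - phi_21 rho(2) - phi_22 rho(1)] / [1 - phi_21 rho(1) - phi_22 rho(2)]
    numerator   = 0.4814 - (0.202421)(0.0129) - (-0.026997)(0.1971) = 0.48410992
    denominator = 1 - (0.202421)(0.1971) - (-0.026997)(0.0129) = 0.96045106
  phi_33 = 0.48410992 / 0.96045106 = 0.504.
Therefore phi_{33} = 0.5040.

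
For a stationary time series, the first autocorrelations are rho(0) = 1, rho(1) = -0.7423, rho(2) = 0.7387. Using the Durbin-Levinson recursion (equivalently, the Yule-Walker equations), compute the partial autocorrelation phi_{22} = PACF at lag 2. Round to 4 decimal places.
\phi_{22} = 0.4180

The PACF at lag k is phi_{kk}, the last component of the solution
to the Yule-Walker system G_k phi = r_k where
  (G_k)_{ij} = rho(|i - j|), (r_k)_i = rho(i), i,j = 1..k.
Equivalently, Durbin-Levinson gives phi_{kk} iteratively:
  phi_{11} = rho(1)
  phi_{kk} = [rho(k) - sum_{j=1..k-1} phi_{k-1,j} rho(k-j)]
            / [1 - sum_{j=1..k-1} phi_{k-1,j} rho(j)],
  phi_{k,j} = phi_{k-1,j} - phi_{kk} phi_{k-1,k-j},  j = 1..k-1.
Step k = 1:
  phi_11 = rho(1) = -0.7423.
Step k = 2:
  phi_22 = [rho(2) - phi_11 rho(1)] / [1 - phi_11 rho(1)] = [0.7387 - (-0.7423)(-0.7423)] / [1 - (-0.7423)(-0.7423)]
         = 0.18769071 / 0.44899071 = 0.418.
Therefore phi_{22} = 0.4180.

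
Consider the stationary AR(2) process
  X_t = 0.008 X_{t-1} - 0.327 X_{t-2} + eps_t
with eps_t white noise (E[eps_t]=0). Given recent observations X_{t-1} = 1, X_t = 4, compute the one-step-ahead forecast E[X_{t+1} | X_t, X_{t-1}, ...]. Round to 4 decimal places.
E[X_{t+1} \mid \mathcal F_t] = -0.2950

For an AR(p) model X_t = c + sum_i phi_i X_{t-i} + eps_t, the
one-step-ahead conditional mean is
  E[X_{t+1} | X_t, ...] = c + sum_i phi_i X_{t+1-i}.
Substitute known values:
  E[X_{t+1} | ...] = (0.008) * (4) + (-0.327) * (1)
                   = -0.2950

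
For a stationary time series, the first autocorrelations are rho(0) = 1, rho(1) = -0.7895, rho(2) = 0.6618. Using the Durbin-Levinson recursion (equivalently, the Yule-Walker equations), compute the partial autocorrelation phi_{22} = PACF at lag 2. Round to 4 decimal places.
\phi_{22} = 0.1022

The PACF at lag k is phi_{kk}, the last component of the solution
to the Yule-Walker system G_k phi = r_k where
  (G_k)_{ij} = rho(|i - j|), (r_k)_i = rho(i), i,j = 1..k.
Equivalently, Durbin-Levinson gives phi_{kk} iteratively:
  phi_{11} = rho(1)
  phi_{kk} = [rho(k) - sum_{j=1..k-1} phi_{k-1,j} rho(k-j)]
            / [1 - sum_{j=1..k-1} phi_{k-1,j} rho(j)],
  phi_{k,j} = phi_{k-1,j} - phi_{kk} phi_{k-1,k-j},  j = 1..k-1.
Step k = 1:
  phi_11 = rho(1) = -0.7895.
Step k = 2:
  phi_22 = [rho(2) - phi_11 rho(1)] / [1 - phi_11 rho(1)] = [0.6618 - (-0.7895)(-0.7895)] / [1 - (-0.7895)(-0.7895)]
         = 0.03848975 / 0.37668975 = 0.1022.
Therefore phi_{22} = 0.1022.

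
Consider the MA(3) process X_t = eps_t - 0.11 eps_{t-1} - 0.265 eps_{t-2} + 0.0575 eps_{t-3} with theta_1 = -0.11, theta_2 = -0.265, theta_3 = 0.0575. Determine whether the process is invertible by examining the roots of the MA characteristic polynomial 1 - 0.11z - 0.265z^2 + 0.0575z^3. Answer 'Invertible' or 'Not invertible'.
\text{Invertible}

The MA(q) characteristic polynomial is P(z) = 1 - 0.11z - 0.265z^2 + 0.0575z^3.
Invertibility requires all roots to lie outside the unit circle, i.e. |z| > 1 for every root.
Degree 3: look for a simple real root z0 first, then factor out (1 - z/z0) and solve the remaining quadratic.
Testing z0 = 4: P(4) = 1 + (-0.11)(4) + (-0.265)(4)^2 + (0.0575)(4)^3
  = 1 + (-0.44) + (-4.24) + (3.68) = 0.  So z_0 = 4 is a root, |z_0| = 4.
Divide out the factor (1 - 0.25 z) = (1 - z/z0) (since 1/z0 = 0.25):
  P(z) = (1 - 0.25 z)(1 + (0.14) z + (-0.23) z^2)
  [check: z-coef 0.14 - (0.25) = -0.11; z^2-coef -0.23 - (0.25)(0.14) = -0.265; z^3-coef -(0.25)(-0.23) = 0.0575.]
Remaining roots from the quadratic factor 1 + (0.14) z + (-0.23) z^2:
  Set 1 + (0.14) z + (-0.23) z^2 = 0, i.e. a z^2 + b z + c = 0 with a = -0.23, b = 0.14, c = 1.
  Discriminant D = b^2 - 4ac = (0.14)^2 - 4*(-0.23)*1 = 0.0196 - (-0.92) = 0.9396.
  D >= 0, so the roots are real: z = (-b +/- sqrt(D)) / (2a) = (-0.14 +/- 0.96933) / (-0.46).
    z_1 = (-0.14 + 0.96933) / (-0.46) = -1.8029,   |z_1| = 1.8029.
    z_2 = (-0.14 - 0.96933) / (-0.46) = 2.4116,   |z_2| = 2.4116.
Moduli of all roots: 4.0000, 1.8029, 2.4116.
All moduli strictly greater than 1? Yes.
Verdict: Invertible.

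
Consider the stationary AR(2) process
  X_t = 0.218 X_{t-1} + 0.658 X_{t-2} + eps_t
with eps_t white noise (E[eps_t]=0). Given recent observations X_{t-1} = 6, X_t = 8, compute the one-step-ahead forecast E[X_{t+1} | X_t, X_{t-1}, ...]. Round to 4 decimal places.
E[X_{t+1} \mid \mathcal F_t] = 5.6920

For an AR(p) model X_t = c + sum_i phi_i X_{t-i} + eps_t, the
one-step-ahead conditional mean is
  E[X_{t+1} | X_t, ...] = c + sum_i phi_i X_{t+1-i}.
Substitute known values:
  E[X_{t+1} | ...] = (0.218) * (8) + (0.658) * (6)
                   = 5.6920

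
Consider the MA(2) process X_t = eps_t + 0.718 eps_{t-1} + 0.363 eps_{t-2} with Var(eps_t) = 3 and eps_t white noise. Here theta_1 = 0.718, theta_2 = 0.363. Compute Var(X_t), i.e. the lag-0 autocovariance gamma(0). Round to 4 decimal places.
\gamma(0) = 4.9419

For an MA(q) process X_t = eps_t + sum_i theta_i eps_{t-i} with
Var(eps_t) = sigma^2, the variance is
  gamma(0) = sigma^2 * (1 + sum_i theta_i^2).
  sum_i theta_i^2 = (0.718)^2 + (0.363)^2 = 0.515524 + 0.131769 = 0.647293.
  gamma(0) = 3 * (1 + 0.647293) = 3 * 1.647293 = 4.941879, which rounds to 4.9419.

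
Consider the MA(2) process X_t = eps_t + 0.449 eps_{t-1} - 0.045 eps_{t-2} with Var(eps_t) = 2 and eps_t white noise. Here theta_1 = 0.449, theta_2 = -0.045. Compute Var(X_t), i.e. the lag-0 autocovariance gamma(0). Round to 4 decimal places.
\gamma(0) = 2.4073

For an MA(q) process X_t = eps_t + sum_i theta_i eps_{t-i} with
Var(eps_t) = sigma^2, the variance is
  gamma(0) = sigma^2 * (1 + sum_i theta_i^2).
  sum_i theta_i^2 = (0.449)^2 + (-0.045)^2 = 0.201601 + 0.002025 = 0.203626.
  gamma(0) = 2 * (1 + 0.203626) = 2 * 1.203626 = 2.407252, which rounds to 2.4073.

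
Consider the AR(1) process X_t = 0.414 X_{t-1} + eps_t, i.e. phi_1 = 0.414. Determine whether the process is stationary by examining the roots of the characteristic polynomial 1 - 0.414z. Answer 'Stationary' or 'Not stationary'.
\text{Stationary}

The AR(p) characteristic polynomial is P(z) = 1 - 0.414z.
Stationarity requires all roots to lie outside the unit circle, i.e. |z| > 1 for every root.
This is linear in z: 1 + (-0.414) z = 0  =>  z = -1/(-0.414) = 2.415459,  |z| = 2.415459.
Moduli of all roots: 2.4155.
All moduli strictly greater than 1? Yes.
Verdict: Stationary.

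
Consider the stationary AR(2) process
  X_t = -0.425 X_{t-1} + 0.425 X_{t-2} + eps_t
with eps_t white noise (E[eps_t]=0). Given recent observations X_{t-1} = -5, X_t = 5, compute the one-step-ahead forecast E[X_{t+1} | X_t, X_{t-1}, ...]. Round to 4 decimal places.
E[X_{t+1} \mid \mathcal F_t] = -4.2500

For an AR(p) model X_t = c + sum_i phi_i X_{t-i} + eps_t, the
one-step-ahead conditional mean is
  E[X_{t+1} | X_t, ...] = c + sum_i phi_i X_{t+1-i}.
Substitute known values:
  E[X_{t+1} | ...] = (-0.425) * (5) + (0.425) * (-5)
                   = -4.2500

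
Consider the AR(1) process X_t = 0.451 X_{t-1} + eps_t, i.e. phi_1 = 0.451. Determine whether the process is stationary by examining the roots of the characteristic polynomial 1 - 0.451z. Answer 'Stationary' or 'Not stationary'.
\text{Stationary}

The AR(p) characteristic polynomial is P(z) = 1 - 0.451z.
Stationarity requires all roots to lie outside the unit circle, i.e. |z| > 1 for every root.
This is linear in z: 1 + (-0.451) z = 0  =>  z = -1/(-0.451) = 2.217295,  |z| = 2.217295.
Moduli of all roots: 2.2173.
All moduli strictly greater than 1? Yes.
Verdict: Stationary.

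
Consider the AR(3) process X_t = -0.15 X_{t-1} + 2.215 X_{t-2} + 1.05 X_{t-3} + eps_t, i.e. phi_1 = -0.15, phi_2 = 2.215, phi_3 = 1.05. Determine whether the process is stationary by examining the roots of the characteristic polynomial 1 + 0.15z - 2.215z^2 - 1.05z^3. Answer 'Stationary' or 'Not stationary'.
\text{Not stationary}

The AR(p) characteristic polynomial is P(z) = 1 + 0.15z - 2.215z^2 - 1.05z^3.
Stationarity requires all roots to lie outside the unit circle, i.e. |z| > 1 for every root.
Degree 3: look for a simple real root z0 first, then factor out (1 - z/z0) and solve the remaining quadratic.
Testing z0 = -0.8: P(-0.8) = 1 + (0.15)(-0.8) + (-2.215)(-0.8)^2 + (-1.05)(-0.8)^3
  = 1 + (-0.12) + (-1.4176) + (0.5376) = 0.  So z_0 = -0.8 is a root, |z_0| = 0.8.
Divide out the factor (1 + 1.25 z) = (1 - z/z0) (since 1/z0 = -1.25):
  P(z) = (1 + 1.25 z)(1 + (-1.1) z + (-0.84) z^2)
  [check: z-coef -1.1 - (-1.25) = 0.15; z^2-coef -0.84 - (-1.25)(-1.1) = -2.215; z^3-coef -(-1.25)(-0.84) = -1.05.]
Remaining roots from the quadratic factor 1 + (-1.1) z + (-0.84) z^2:
  Set 1 + (-1.1) z + (-0.84) z^2 = 0, i.e. a z^2 + b z + c = 0 with a = -0.84, b = -1.1, c = 1.
  Discriminant D = b^2 - 4ac = (-1.1)^2 - 4*(-0.84)*1 = 1.21 - (-3.36) = 4.57.
  D >= 0, so the roots are real: z = (-b +/- sqrt(D)) / (2a) = (1.1 +/- 2.137756) / (-1.68).
    z_1 = (1.1 + 2.137756) / (-1.68) = -1.9272,   |z_1| = 1.9272.
    z_2 = (1.1 - 2.137756) / (-1.68) = 0.6177,   |z_2| = 0.6177.
Moduli of all roots: 0.8000, 1.9272, 0.6177.
All moduli strictly greater than 1? No.
Verdict: Not stationary.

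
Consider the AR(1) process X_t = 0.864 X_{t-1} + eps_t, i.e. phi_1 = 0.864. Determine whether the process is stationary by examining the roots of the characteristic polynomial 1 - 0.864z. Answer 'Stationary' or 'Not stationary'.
\text{Stationary}

The AR(p) characteristic polynomial is P(z) = 1 - 0.864z.
Stationarity requires all roots to lie outside the unit circle, i.e. |z| > 1 for every root.
This is linear in z: 1 + (-0.864) z = 0  =>  z = -1/(-0.864) = 1.157407,  |z| = 1.157407.
Moduli of all roots: 1.1574.
All moduli strictly greater than 1? Yes.
Verdict: Stationary.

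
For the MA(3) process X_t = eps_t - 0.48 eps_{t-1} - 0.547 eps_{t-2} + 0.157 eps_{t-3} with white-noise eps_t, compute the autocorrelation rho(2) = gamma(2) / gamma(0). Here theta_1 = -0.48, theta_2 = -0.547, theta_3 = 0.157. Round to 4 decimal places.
\rho(2) = -0.4004

For an MA(q) process with theta_0 = 1, the autocovariance is
  gamma(k) = sigma^2 * sum_{i=0..q-k} theta_i * theta_{i+k},
and rho(k) = gamma(k) / gamma(0). Sigma^2 cancels.
  numerator   = (1)*(-0.547) + (-0.48)*(0.157) = -0.62236.
  denominator = (1)^2 + (-0.48)^2 + (-0.547)^2 + (0.157)^2 = 1.554258.
  rho(2) = -0.62236 / 1.554258 = -0.4004.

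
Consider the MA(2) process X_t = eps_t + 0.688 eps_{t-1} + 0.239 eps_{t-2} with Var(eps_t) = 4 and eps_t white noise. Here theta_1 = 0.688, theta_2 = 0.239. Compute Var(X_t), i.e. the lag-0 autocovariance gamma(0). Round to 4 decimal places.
\gamma(0) = 6.1219

For an MA(q) process X_t = eps_t + sum_i theta_i eps_{t-i} with
Var(eps_t) = sigma^2, the variance is
  gamma(0) = sigma^2 * (1 + sum_i theta_i^2).
  sum_i theta_i^2 = (0.688)^2 + (0.239)^2 = 0.473344 + 0.057121 = 0.530465.
  gamma(0) = 4 * (1 + 0.530465) = 4 * 1.530465 = 6.12186, which rounds to 6.1219.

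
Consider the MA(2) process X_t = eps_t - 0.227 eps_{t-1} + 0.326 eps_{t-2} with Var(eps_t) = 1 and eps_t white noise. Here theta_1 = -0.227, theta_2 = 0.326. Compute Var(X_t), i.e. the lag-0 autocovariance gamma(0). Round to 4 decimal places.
\gamma(0) = 1.1578

For an MA(q) process X_t = eps_t + sum_i theta_i eps_{t-i} with
Var(eps_t) = sigma^2, the variance is
  gamma(0) = sigma^2 * (1 + sum_i theta_i^2).
  sum_i theta_i^2 = (-0.227)^2 + (0.326)^2 = 0.051529 + 0.106276 = 0.157805.
  gamma(0) = 1 * (1 + 0.157805) = 1 * 1.157805 = 1.157805, which rounds to 1.1578.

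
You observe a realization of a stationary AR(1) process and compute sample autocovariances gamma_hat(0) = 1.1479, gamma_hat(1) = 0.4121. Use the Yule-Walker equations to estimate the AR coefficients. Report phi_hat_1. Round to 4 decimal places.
\hat\phi_{1} = 0.3590

The Yule-Walker equations for an AR(p) process read, in matrix form,
  Gamma_p phi = r_p,   with   (Gamma_p)_{ij} = gamma(|i - j|),
                       (r_p)_i = gamma(i),   i,j = 1..p.
Substitute the sample gammas (Toeplitz matrix and right-hand side of size 1):
  Gamma_p = [[1.1479]]
  r_p     = [0.4121]
With p = 1 this is the single equation gamma(0) phi_1 = gamma(1):
  phi_hat_1 = gamma(1) / gamma(0) = 0.4121 / 1.1479 = 0.3590.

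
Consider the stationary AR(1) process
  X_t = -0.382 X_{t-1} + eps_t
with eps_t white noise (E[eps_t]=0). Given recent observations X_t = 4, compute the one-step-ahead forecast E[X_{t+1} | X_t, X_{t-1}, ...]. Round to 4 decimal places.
E[X_{t+1} \mid \mathcal F_t] = -1.5280

For an AR(p) model X_t = c + sum_i phi_i X_{t-i} + eps_t, the
one-step-ahead conditional mean is
  E[X_{t+1} | X_t, ...] = c + sum_i phi_i X_{t+1-i}.
Substitute known values:
  E[X_{t+1} | ...] = (-0.382) * (4)
                   = -1.5280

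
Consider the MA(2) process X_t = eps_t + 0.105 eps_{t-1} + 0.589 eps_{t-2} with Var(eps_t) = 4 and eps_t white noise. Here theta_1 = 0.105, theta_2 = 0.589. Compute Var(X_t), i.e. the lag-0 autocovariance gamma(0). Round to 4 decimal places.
\gamma(0) = 5.4318

For an MA(q) process X_t = eps_t + sum_i theta_i eps_{t-i} with
Var(eps_t) = sigma^2, the variance is
  gamma(0) = sigma^2 * (1 + sum_i theta_i^2).
  sum_i theta_i^2 = (0.105)^2 + (0.589)^2 = 0.011025 + 0.346921 = 0.357946.
  gamma(0) = 4 * (1 + 0.357946) = 4 * 1.357946 = 5.431784, which rounds to 5.4318.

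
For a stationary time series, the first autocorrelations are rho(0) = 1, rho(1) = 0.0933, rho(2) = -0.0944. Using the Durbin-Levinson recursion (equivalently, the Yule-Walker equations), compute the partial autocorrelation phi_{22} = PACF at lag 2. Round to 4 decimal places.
\phi_{22} = -0.1040

The PACF at lag k is phi_{kk}, the last component of the solution
to the Yule-Walker system G_k phi = r_k where
  (G_k)_{ij} = rho(|i - j|), (r_k)_i = rho(i), i,j = 1..k.
Equivalently, Durbin-Levinson gives phi_{kk} iteratively:
  phi_{11} = rho(1)
  phi_{kk} = [rho(k) - sum_{j=1..k-1} phi_{k-1,j} rho(k-j)]
            / [1 - sum_{j=1..k-1} phi_{k-1,j} rho(j)],
  phi_{k,j} = phi_{k-1,j} - phi_{kk} phi_{k-1,k-j},  j = 1..k-1.
Step k = 1:
  phi_11 = rho(1) = 0.0933.
Step k = 2:
  phi_22 = [rho(2) - phi_11 rho(1)] / [1 - phi_11 rho(1)] = [-0.0944 - (0.0933)(0.0933)] / [1 - (0.0933)(0.0933)]
         = -0.10310489 / 0.99129511 = -0.104.
Therefore phi_{22} = -0.1040.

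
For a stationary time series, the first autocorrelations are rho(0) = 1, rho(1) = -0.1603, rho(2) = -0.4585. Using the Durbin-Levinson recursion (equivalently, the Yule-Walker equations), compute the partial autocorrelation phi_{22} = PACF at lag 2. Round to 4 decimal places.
\phi_{22} = -0.4970

The PACF at lag k is phi_{kk}, the last component of the solution
to the Yule-Walker system G_k phi = r_k where
  (G_k)_{ij} = rho(|i - j|), (r_k)_i = rho(i), i,j = 1..k.
Equivalently, Durbin-Levinson gives phi_{kk} iteratively:
  phi_{11} = rho(1)
  phi_{kk} = [rho(k) - sum_{j=1..k-1} phi_{k-1,j} rho(k-j)]
            / [1 - sum_{j=1..k-1} phi_{k-1,j} rho(j)],
  phi_{k,j} = phi_{k-1,j} - phi_{kk} phi_{k-1,k-j},  j = 1..k-1.
Step k = 1:
  phi_11 = rho(1) = -0.1603.
Step k = 2:
  phi_22 = [rho(2) - phi_11 rho(1)] / [1 - phi_11 rho(1)] = [-0.4585 - (-0.1603)(-0.1603)] / [1 - (-0.1603)(-0.1603)]
         = -0.48419609 / 0.97430391 = -0.497.
Therefore phi_{22} = -0.4970.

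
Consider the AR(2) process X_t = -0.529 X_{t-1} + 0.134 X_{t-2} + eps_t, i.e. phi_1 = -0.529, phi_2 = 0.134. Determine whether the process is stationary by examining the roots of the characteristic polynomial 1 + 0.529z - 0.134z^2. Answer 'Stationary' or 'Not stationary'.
\text{Stationary}

The AR(p) characteristic polynomial is P(z) = 1 + 0.529z - 0.134z^2.
Stationarity requires all roots to lie outside the unit circle, i.e. |z| > 1 for every root.
Set 1 + (0.529) z + (-0.134) z^2 = 0, i.e. a z^2 + b z + c = 0 with a = -0.134, b = 0.529, c = 1.
Discriminant D = b^2 - 4ac = (0.529)^2 - 4*(-0.134)*1 = 0.279841 - (-0.536) = 0.815841.
D >= 0, so the roots are real: z = (-b +/- sqrt(D)) / (2a) = (-0.529 +/- 0.903239) / (-0.268).
  z_1 = (-0.529 + 0.903239) / (-0.268) = -1.3964,   |z_1| = 1.3964.
  z_2 = (-0.529 - 0.903239) / (-0.268) = 5.3442,   |z_2| = 5.3442.
Moduli of all roots: 1.3964, 5.3442.
All moduli strictly greater than 1? Yes.
Verdict: Stationary.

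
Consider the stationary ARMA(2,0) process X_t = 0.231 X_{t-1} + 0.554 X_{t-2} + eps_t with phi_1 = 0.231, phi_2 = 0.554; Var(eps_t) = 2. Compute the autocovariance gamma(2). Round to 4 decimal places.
\gamma(2) = 2.6565

Multiply the model equation by X_{t-k} and take expectations. With theta_0 = psi_0 = 1 and psi_j the MA(infinity) weights, this gives
  gamma(k) - sum_i phi_i gamma(k-i) = c_k,
  c_k = sigma^2 * sum_{j=k..q} theta_j psi_{j-k}   (c_k = 0 for k > q),
using gamma(-m) = gamma(m).
Pure AR (q = 0): c_0 = sigma^2 = 2, c_k = 0 for k >= 1.
Equations for k = 0, 1, 2 (AR order 2, c_2 = 0):
  (E0) gamma(0) = phi_1 gamma(1) + phi_2 gamma(2) + c_0
  (E1) gamma(1) = phi_1 gamma(0) + phi_2 gamma(1) + c_1
  (E2) gamma(2) = phi_1 gamma(1) + phi_2 gamma(0)
From (E1): gamma(1) = A gamma(0) + B with
  A = phi_1 / (1 - phi_2) = 0.231 / 0.446 = 0.517937,   B = c_1 / (1 - phi_2) = 0 / 0.446 = 0.
Insert (E2) into (E0): gamma(0) (1 - phi_2^2) = phi_1 (1 + phi_2) gamma(1) + c_0.
  phi_1 (1 + phi_2) = (0.231)(1.554) = 0.358974,   1 - phi_2^2 = 0.693084.
Replace gamma(1) by A gamma(0) + B and collect gamma(0):
  gamma(0) [0.693084 - (0.358974)(0.517937)] = c_0 = 2
  gamma(0) * 0.507158 = 2
  gamma(0) = 2 / 0.507158 = 3.943544.
  gamma(1) = A gamma(0) = (0.517937)(3.943544) = 2.042508.
  gamma(2) = phi_1 gamma(1) + phi_2 gamma(0) = (0.231)(2.042508) + (0.554)(3.943544) = 2.656543.
Therefore gamma(2) = 2.6565 (to 4 decimal places).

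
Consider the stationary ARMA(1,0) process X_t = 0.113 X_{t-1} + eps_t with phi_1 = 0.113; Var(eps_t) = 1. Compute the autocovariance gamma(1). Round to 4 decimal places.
\gamma(1) = 0.1145

Multiply the model equation by X_{t-k} and take expectations. With theta_0 = psi_0 = 1 and psi_j the MA(infinity) weights, this gives
  gamma(k) - sum_i phi_i gamma(k-i) = c_k,
  c_k = sigma^2 * sum_{j=k..q} theta_j psi_{j-k}   (c_k = 0 for k > q),
using gamma(-m) = gamma(m).
Pure AR (q = 0): c_0 = sigma^2 = 1, c_k = 0 for k >= 1.
Equations for k = 0 and k = 1 (AR order 1):
  gamma(0) = phi_1 gamma(1) + c_0
  gamma(1) = phi_1 gamma(0) + c_1
Substituting the second into the first: gamma(0) (1 - phi_1^2) = c_0 + phi_1 c_1, so
  gamma(0) = c_0 / (1 - phi_1^2) = 1 / (1 - (0.113)^2) = 1 / 0.987231 = 1.012934.
  gamma(1) = phi_1 gamma(0) = (0.113)(1.012934) = 0.114462.
Therefore gamma(1) = 0.1145 (to 4 decimal places).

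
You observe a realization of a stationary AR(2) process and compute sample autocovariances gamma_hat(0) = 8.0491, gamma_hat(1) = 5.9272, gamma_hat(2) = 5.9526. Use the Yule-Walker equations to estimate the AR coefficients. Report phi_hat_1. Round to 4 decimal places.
\hat\phi_{1} = 0.4190

The Yule-Walker equations for an AR(p) process read, in matrix form,
  Gamma_p phi = r_p,   with   (Gamma_p)_{ij} = gamma(|i - j|),
                       (r_p)_i = gamma(i),   i,j = 1..p.
Substitute the sample gammas (Toeplitz matrix and right-hand side of size 2):
  Gamma_p = [[8.0491, 5.9272], [5.9272, 8.0491]]
  r_p     = [5.9272, 5.9526]
Written out:
  8.0491 phi_1 + 5.9272 phi_2 = 5.9272
  5.9272 phi_1 + 8.0491 phi_2 = 5.9526
Solve by Cramer's rule:
  det = gamma(0)^2 - gamma(1)^2 = (8.0491)^2 - (5.9272)^2 = 64.78801081 - 35.13169984 = 29.65631097
  phi_hat_1 = [gamma(1) gamma(0) - gamma(1) gamma(2)] / det = [(5.9272)(8.0491) - (5.9272)(5.9526)] / 29.65631097 = 12.4263748 / 29.65631097 = 0.419
  phi_hat_2 = [gamma(0) gamma(2) - gamma(1)^2] / det = [(8.0491)(5.9526) - (5.9272)^2] / 29.65631097 = 12.78137282 / 29.65631097 = 0.431
So phi_hat = [0.4190, 0.4310].
Therefore phi_hat_1 = 0.4190.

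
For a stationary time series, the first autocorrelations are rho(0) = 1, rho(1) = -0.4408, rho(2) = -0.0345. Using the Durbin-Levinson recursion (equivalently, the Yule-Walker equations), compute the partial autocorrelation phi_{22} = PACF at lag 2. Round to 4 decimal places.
\phi_{22} = -0.2840

The PACF at lag k is phi_{kk}, the last component of the solution
to the Yule-Walker system G_k phi = r_k where
  (G_k)_{ij} = rho(|i - j|), (r_k)_i = rho(i), i,j = 1..k.
Equivalently, Durbin-Levinson gives phi_{kk} iteratively:
  phi_{11} = rho(1)
  phi_{kk} = [rho(k) - sum_{j=1..k-1} phi_{k-1,j} rho(k-j)]
            / [1 - sum_{j=1..k-1} phi_{k-1,j} rho(j)],
  phi_{k,j} = phi_{k-1,j} - phi_{kk} phi_{k-1,k-j},  j = 1..k-1.
Step k = 1:
  phi_11 = rho(1) = -0.4408.
Step k = 2:
  phi_22 = [rho(2) - phi_11 rho(1)] / [1 - phi_11 rho(1)] = [-0.0345 - (-0.4408)(-0.4408)] / [1 - (-0.4408)(-0.4408)]
         = -0.22880464 / 0.80569536 = -0.284.
Therefore phi_{22} = -0.2840.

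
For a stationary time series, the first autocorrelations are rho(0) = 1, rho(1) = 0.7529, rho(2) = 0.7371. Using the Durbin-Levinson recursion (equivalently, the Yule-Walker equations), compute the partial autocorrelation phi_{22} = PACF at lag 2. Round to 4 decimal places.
\phi_{22} = 0.3930

The PACF at lag k is phi_{kk}, the last component of the solution
to the Yule-Walker system G_k phi = r_k where
  (G_k)_{ij} = rho(|i - j|), (r_k)_i = rho(i), i,j = 1..k.
Equivalently, Durbin-Levinson gives phi_{kk} iteratively:
  phi_{11} = rho(1)
  phi_{kk} = [rho(k) - sum_{j=1..k-1} phi_{k-1,j} rho(k-j)]
            / [1 - sum_{j=1..k-1} phi_{k-1,j} rho(j)],
  phi_{k,j} = phi_{k-1,j} - phi_{kk} phi_{k-1,k-j},  j = 1..k-1.
Step k = 1:
  phi_11 = rho(1) = 0.7529.
Step k = 2:
  phi_22 = [rho(2) - phi_11 rho(1)] / [1 - phi_11 rho(1)] = [0.7371 - (0.7529)(0.7529)] / [1 - (0.7529)(0.7529)]
         = 0.17024159 / 0.43314159 = 0.393.
Therefore phi_{22} = 0.3930.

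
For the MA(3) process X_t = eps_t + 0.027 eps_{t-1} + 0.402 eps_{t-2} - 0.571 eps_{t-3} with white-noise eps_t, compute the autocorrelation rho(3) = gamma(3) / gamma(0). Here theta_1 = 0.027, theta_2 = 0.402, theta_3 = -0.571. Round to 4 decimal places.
\rho(3) = -0.3836

For an MA(q) process with theta_0 = 1, the autocovariance is
  gamma(k) = sigma^2 * sum_{i=0..q-k} theta_i * theta_{i+k},
and rho(k) = gamma(k) / gamma(0). Sigma^2 cancels.
  numerator   = (1)*(-0.571) = -0.571.
  denominator = (1)^2 + (0.027)^2 + (0.402)^2 + (-0.571)^2 = 1.488374.
  rho(3) = -0.571 / 1.488374 = -0.3836.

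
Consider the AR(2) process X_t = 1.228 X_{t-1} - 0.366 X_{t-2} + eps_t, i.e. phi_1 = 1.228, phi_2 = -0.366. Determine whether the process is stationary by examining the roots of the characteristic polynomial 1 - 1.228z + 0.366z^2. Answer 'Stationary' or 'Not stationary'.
\text{Stationary}

The AR(p) characteristic polynomial is P(z) = 1 - 1.228z + 0.366z^2.
Stationarity requires all roots to lie outside the unit circle, i.e. |z| > 1 for every root.
Set 1 + (-1.228) z + (0.366) z^2 = 0, i.e. a z^2 + b z + c = 0 with a = 0.366, b = -1.228, c = 1.
Discriminant D = b^2 - 4ac = (-1.228)^2 - 4*(0.366)*1 = 1.507984 - (1.464) = 0.043984.
D >= 0, so the roots are real: z = (-b +/- sqrt(D)) / (2a) = (1.228 +/- 0.209724) / (0.732).
  z_1 = (1.228 + 0.209724) / (0.732) = 1.9641,   |z_1| = 1.9641.
  z_2 = (1.228 - 0.209724) / (0.732) = 1.3911,   |z_2| = 1.3911.
Moduli of all roots: 1.9641, 1.3911.
All moduli strictly greater than 1? Yes.
Verdict: Stationary.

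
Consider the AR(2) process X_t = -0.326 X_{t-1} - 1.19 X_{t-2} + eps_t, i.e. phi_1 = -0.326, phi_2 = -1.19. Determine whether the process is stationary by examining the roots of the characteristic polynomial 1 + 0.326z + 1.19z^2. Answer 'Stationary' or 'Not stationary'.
\text{Not stationary}

The AR(p) characteristic polynomial is P(z) = 1 + 0.326z + 1.19z^2.
Stationarity requires all roots to lie outside the unit circle, i.e. |z| > 1 for every root.
Set 1 + (0.326) z + (1.19) z^2 = 0, i.e. a z^2 + b z + c = 0 with a = 1.19, b = 0.326, c = 1.
Discriminant D = b^2 - 4ac = (0.326)^2 - 4*(1.19)*1 = 0.106276 - (4.76) = -4.653724.
D < 0, so the roots are the complex-conjugate pair z = (-b +/- i sqrt(-D)) / (2a) = -0.137 +/- 0.9064i.
For a conjugate pair |z|^2 = z * conj(z) = (product of roots) = c/a = 1/(1.19) = 0.840336, so |z| = sqrt(0.840336) = 0.9167 for both roots.
Moduli of all roots: 0.9167, 0.9167.
All moduli strictly greater than 1? No.
Verdict: Not stationary.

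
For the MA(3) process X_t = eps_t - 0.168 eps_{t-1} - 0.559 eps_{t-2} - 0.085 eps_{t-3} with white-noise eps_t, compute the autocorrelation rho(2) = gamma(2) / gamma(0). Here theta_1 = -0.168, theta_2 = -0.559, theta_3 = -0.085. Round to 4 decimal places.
\rho(2) = -0.4041

For an MA(q) process with theta_0 = 1, the autocovariance is
  gamma(k) = sigma^2 * sum_{i=0..q-k} theta_i * theta_{i+k},
and rho(k) = gamma(k) / gamma(0). Sigma^2 cancels.
  numerator   = (1)*(-0.559) + (-0.168)*(-0.085) = -0.54472.
  denominator = (1)^2 + (-0.168)^2 + (-0.559)^2 + (-0.085)^2 = 1.34793.
  rho(2) = -0.54472 / 1.34793 = -0.4041.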